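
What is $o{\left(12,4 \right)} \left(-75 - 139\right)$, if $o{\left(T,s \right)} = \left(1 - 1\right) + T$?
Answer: $-2568$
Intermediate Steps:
$o{\left(T,s \right)} = T$ ($o{\left(T,s \right)} = 0 + T = T$)
$o{\left(12,4 \right)} \left(-75 - 139\right) = 12 \left(-75 - 139\right) = 12 \left(-214\right) = -2568$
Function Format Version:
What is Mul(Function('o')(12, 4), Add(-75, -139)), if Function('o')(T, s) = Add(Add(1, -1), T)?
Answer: -2568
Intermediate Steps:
Function('o')(T, s) = T (Function('o')(T, s) = Add(0, T) = T)
Mul(Function('o')(12, 4), Add(-75, -139)) = Mul(12, Add(-75, -139)) = Mul(12, -214) = -2568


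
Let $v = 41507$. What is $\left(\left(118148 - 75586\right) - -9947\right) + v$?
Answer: $94016$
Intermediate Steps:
$\left(\left(118148 - 75586\right) - -9947\right) + v = \left(\left(118148 - 75586\right) - -9947\right) + 41507 = \left(\left(118148 - 75586\right) + 9947\right) + 41507 = \left(42562 + 9947\right) + 41507 = 52509 + 41507 = 94016$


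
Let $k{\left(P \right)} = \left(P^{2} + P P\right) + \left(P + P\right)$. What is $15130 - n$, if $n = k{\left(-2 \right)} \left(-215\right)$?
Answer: $15990$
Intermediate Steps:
$k{\left(P \right)} = 2 P + 2 P^{2}$ ($k{\left(P \right)} = \left(P^{2} + P^{2}\right) + 2 P = 2 P^{2} + 2 P = 2 P + 2 P^{2}$)
$n = -860$ ($n = 2 \left(-2\right) \left(1 - 2\right) \left(-215\right) = 2 \left(-2\right) \left(-1\right) \left(-215\right) = 4 \left(-215\right) = -860$)
$15130 - n = 15130 - -860 = 15130 + 860 = 15990$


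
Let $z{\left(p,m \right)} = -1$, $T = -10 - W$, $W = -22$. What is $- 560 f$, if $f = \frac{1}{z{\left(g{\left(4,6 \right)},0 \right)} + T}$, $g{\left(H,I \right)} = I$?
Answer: $- \frac{560}{11} \approx -50.909$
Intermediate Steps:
$T = 12$ ($T = -10 - -22 = -10 + 22 = 12$)
$f = \frac{1}{11}$ ($f = \frac{1}{-1 + 12} = \frac{1}{11} \approx 0.090909$)
$- 560 f = \left(-560\right) \frac{1}{11} = - \frac{560}{11}$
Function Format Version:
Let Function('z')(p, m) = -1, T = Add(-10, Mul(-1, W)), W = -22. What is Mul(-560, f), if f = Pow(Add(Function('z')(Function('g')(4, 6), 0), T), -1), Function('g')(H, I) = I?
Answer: Rational(-560, 11) ≈ -50.909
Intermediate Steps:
T = 12 (T = Add(-10, Mul(-1, -22)) = Add(-10, 22) = 12)
f = Rational(1, 11) (f = Pow(Add(-1, 12), -1) = Pow(11, -1) = Rational(1, 11) ≈ 0.090909)
Mul(-560, f) = Mul(-560, Rational(1, 11)) = Rational(-560, 11)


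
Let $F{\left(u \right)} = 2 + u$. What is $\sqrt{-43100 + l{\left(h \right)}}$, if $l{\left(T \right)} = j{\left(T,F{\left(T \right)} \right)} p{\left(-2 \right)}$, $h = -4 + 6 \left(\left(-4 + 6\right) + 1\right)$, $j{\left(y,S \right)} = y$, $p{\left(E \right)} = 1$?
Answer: $i \sqrt{43086} \approx 207.57 i$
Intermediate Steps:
$h = 14$ ($h = -4 + 6 \left(2 + 1\right) = -4 + 6 \cdot 3 = -4 + 18 = 14$)
$l{\left(T \right)} = T$ ($l{\left(T \right)} = T 1 = T$)
$\sqrt{-43100 + l{\left(h \right)}} = \sqrt{-43100 + 14} = \sqrt{-43086} = i \sqrt{43086}$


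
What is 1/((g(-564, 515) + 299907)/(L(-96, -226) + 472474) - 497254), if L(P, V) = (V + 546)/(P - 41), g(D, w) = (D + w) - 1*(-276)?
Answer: -32364309/16093261548307 ≈ -2.0110e-6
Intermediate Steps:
g(D, w) = 276 + D + w (g(D, w) = (D + w) + 276 = 276 + D + w)
L(P, V) = (546 + V)/(-41 + P)
1/((g(-564, 515) + 299907)/(L(-96, -226) + 472474) - 497254) = 1/(((276 - 564 + 515) + 299907)/((546 - 226)/(-41 - 96) + 472474) - 497254) = 1/((227 + 299907)/(320/(-137) + 472474) - 497254) = 1/(300134/(-1/137*320 + 472474) - 497254) = 1/(300134/(-320/137 + 472474) - 497254) = 1/(300134/(64728618/137) - 497254) = 1/(300134*(137/64728618) - 497254) = 1/(20559179/32364309 - 497254) = 1/(-16093261548307/32364309) = -32364309/16093261548307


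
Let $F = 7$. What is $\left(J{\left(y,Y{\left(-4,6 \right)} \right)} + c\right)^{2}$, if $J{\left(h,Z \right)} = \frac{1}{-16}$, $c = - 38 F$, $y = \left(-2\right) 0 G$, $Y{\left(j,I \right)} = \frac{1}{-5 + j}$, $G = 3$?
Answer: $\frac{18122049}{256} \approx 70789.0$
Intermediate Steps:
$y = 0$ ($y = \left(-2\right) 0 \cdot 3 = 0 \cdot 3 = 0$)
$c = -266$ ($c = \left(-38\right) 7 = -266$)
$J{\left(h,Z \right)} = - \frac{1}{16}$
$\left(J{\left(y,Y{\left(-4,6 \right)} \right)} + c\right)^{2} = \left(- \frac{1}{16} - 266\right)^{2} = \left(- \frac{4257}{16}\right)^{2} = \frac{18122049}{256}$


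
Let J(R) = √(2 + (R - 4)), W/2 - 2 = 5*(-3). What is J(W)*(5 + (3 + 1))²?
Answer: 162*I*√7 ≈ 428.61*I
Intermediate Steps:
W = -26 (W = 4 + 2*(5*(-3)) = 4 + 2*(-15) = 4 - 30 = -26)
J(R) = √(-2 + R) (J(R) = √(2 + (-4 + R)) = √(-2 + R))
J(W)*(5 + (3 + 1))² = √(-2 - 26)*(5 + (3 + 1))² = √(-28)*(5 + 4)² = (2*I*√7)*9² = (2*I*√7)*81 = 162*I*√7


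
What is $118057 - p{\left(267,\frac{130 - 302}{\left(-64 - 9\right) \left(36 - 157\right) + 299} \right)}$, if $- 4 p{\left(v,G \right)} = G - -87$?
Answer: $\frac{539147551}{4566} \approx 1.1808 \cdot 10^{5}$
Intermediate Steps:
$p{\left(v,G \right)} = - \frac{87}{4} - \frac{G}{4}$ ($p{\left(v,G \right)} = - \frac{G - -87}{4} = - \frac{G + 87}{4} = - \frac{87 + G}{4} = - \frac{87}{4} - \frac{G}{4}$)
$118057 - p{\left(267,\frac{130 - 302}{\left(-64 - 9\right) \left(36 - 157\right) + 299} \right)} = 118057 - \left(- \frac{87}{4} - \frac{\left(130 - 302\right) \frac{1}{\left(-64 - 9\right) \left(36 - 157\right) + 299}}{4}\right) = 118057 - \left(- \frac{87}{4} - \frac{\left(-172\right) \frac{1}{\left(-73\right) \left(-121\right) + 299}}{4}\right) = 118057 - \left(- \frac{87}{4} - \frac{\left(-172\right) \frac{1}{8833 + 299}}{4}\right) = 118057 - \left(- \frac{87}{4} - \frac{\left(-172\right) \frac{1}{9132}}{4}\right) = 118057 - \left(- \frac{87}{4} - - \frac{43}{9132}\right) = 118057 - \left(- \frac{87}{4} + \frac{43}{9132}\right) = 118057 - - \frac{99289}{4566} = 118057 + \frac{99289}{4566} = \frac{539147551}{4566}$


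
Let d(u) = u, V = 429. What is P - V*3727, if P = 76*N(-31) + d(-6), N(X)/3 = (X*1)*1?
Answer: -1605957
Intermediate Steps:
N(X) = 3*X (N(X) = 3*((X*1)*1) = 3*(X*1) = 3*X)
P = -7074 (P = 76*(3*(-31)) - 6 = 76*(-93) - 6 = -7068 - 6 = -7074)
P - V*3727 = -7074 - 429*3727 = -7074 - 1*1598883 = -7074 - 1598883 = -1605957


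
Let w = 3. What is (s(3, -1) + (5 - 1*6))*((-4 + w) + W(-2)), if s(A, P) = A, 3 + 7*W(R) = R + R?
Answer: -4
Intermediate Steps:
W(R) = -3/7 + 2*R/7 (W(R) = -3/7 + (R + R)/7 = -3/7 + (2*R)/7 = -3/7 + 2*R/7)
(s(3, -1) + (5 - 1*6))*((-4 + w) + W(-2)) = (3 + (5 - 1*6))*((-4 + 3) + (-3/7 + (2/7)*(-2))) = (3 + (5 - 6))*(-1 + (-3/7 - 4/7)) = (3 - 1)*(-1 - 1) = 2*(-2) = -4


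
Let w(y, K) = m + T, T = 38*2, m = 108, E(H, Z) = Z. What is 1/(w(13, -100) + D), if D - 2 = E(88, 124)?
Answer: 1/310 ≈ 0.0032258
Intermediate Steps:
D = 126 (D = 2 + 124 = 126)
T = 76
w(y, K) = 184 (w(y, K) = 108 + 76 = 184)
1/(w(13, -100) + D) = 1/(184 + 126) = 1/310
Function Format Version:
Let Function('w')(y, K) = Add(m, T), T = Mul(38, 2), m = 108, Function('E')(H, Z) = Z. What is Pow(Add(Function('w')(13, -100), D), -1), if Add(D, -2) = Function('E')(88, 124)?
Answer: Rational(1, 310) ≈ 0.0032258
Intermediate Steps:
D = 126 (D = Add(2, 124) = 126)
T = 76
Function('w')(y, K) = 184 (Function('w')(y, K) = Add(108, 76) = 184)
Pow(Add(Function('w')(13, -100), D), -1) = Pow(Add(184, 126), -1) = Pow(310, -1) = Rational(1, 310)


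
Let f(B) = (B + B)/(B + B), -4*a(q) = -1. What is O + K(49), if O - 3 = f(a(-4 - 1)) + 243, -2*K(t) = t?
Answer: 445/2 ≈ 222.50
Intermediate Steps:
a(q) = ¼ (a(q) = -¼*(-1) = ¼)
K(t) = -t/2
f(B) = 1 (f(B) = (2*B)/((2*B)) = (2*B)*(1/(2*B)) = 1)
O = 247 (O = 3 + (1 + 243) = 3 + 244 = 247)
O + K(49) = 247 - ½*49 = 247 - 49/2 = 445/2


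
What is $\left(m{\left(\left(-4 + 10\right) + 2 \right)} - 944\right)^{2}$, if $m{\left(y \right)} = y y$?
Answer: $774400$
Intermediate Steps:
$m{\left(y \right)} = y^{2}$
$\left(m{\left(\left(-4 + 10\right) + 2 \right)} - 944\right)^{2} = \left(\left(\left(-4 + 10\right) + 2\right)^{2} - 944\right)^{2} = \left(\left(6 + 2\right)^{2} - 944\right)^{2} = \left(8^{2} - 944\right)^{2} = \left(64 - 944\right)^{2} = \left(-880\right)^{2} = 774400$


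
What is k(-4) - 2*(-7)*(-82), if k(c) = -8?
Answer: -1156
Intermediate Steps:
k(-4) - 2*(-7)*(-82) = -8 - 2*(-7)*(-82) = -8 + 14*(-82) = -8 - 1148 = -1156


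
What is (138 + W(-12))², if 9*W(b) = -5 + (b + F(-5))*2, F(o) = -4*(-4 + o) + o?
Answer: 180625/9 ≈ 20069.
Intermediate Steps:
F(o) = 16 - 3*o (F(o) = (16 - 4*o) + o = 16 - 3*o)
W(b) = 19/3 + 2*b/9 (W(b) = (-5 + (b + (16 - 3*(-5)))*2)/9 = (-5 + (b + (16 + 15))*2)/9 = (-5 + (b + 31)*2)/9 = (-5 + (31 + b)*2)/9 = (-5 + (62 + 2*b))/9 = (57 + 2*b)/9 = 19/3 + 2*b/9)
(138 + W(-12))² = (138 + (19/3 + (2/9)*(-12)))² = (138 + (19/3 - 8/3))² = (138 + 11/3)² = (425/3)² = 180625/9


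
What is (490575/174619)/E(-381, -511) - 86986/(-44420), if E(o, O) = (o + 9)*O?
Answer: 7761846237549/3963610325780 ≈ 1.9583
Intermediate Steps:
E(o, O) = O*(9 + o) (E(o, O) = (9 + o)*O = O*(9 + o))
(490575/174619)/E(-381, -511) - 86986/(-44420) = (490575/174619)/((-511*(9 - 381))) - 86986/(-44420) = (490575*(1/174619))/((-511*(-372))) - 86986*(-1/44420) = (490575/174619)/190092 + 43493/22210 = (490575/174619)*(1/190092) + 43493/22210 = 5275/356921236 + 43493/22210 = 7761846237549/3963610325780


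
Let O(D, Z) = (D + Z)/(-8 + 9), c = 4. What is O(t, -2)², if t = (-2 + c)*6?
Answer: 100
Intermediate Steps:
t = 12 (t = (-2 + 4)*6 = 2*6 = 12)
O(D, Z) = D + Z (O(D, Z) = (D + Z)/1 = (D + Z)*1 = D + Z)
O(t, -2)² = (12 - 2)² = 10² = 100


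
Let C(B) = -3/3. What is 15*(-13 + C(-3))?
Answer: -210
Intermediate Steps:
C(B) = -1 (C(B) = -3*⅓ = -1)
15*(-13 + C(-3)) = 15*(-13 - 1) = 15*(-14) = -210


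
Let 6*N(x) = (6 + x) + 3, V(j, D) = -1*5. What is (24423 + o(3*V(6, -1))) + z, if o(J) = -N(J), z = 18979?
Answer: 43403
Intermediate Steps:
V(j, D) = -5
N(x) = 3/2 + x/6 (N(x) = ((6 + x) + 3)/6 = (9 + x)/6 = 3/2 + x/6)
o(J) = -3/2 - J/6 (o(J) = -(3/2 + J/6) = -3/2 - J/6)
(24423 + o(3*V(6, -1))) + z = (24423 + (-3/2 - (-5)/2)) + 18979 = (24423 + (-3/2 - 1/6*(-15))) + 18979 = (24423 + (-3/2 + 5/2)) + 18979 = (24423 + 1) + 18979 = 24424 + 18979 = 43403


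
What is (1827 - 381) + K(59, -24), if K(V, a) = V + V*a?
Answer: 89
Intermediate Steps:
(1827 - 381) + K(59, -24) = (1827 - 381) + 59*(1 - 24) = 1446 + 59*(-23) = 1446 - 1357 = 89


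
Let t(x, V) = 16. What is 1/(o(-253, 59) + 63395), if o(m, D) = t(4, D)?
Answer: 1/63411 ≈ 1.5770e-5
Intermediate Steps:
o(m, D) = 16
1/(o(-253, 59) + 63395) = 1/(16 + 63395) = 1/63411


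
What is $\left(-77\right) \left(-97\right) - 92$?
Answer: $7377$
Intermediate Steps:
$\left(-77\right) \left(-97\right) - 92 = 7469 - 92 = 7377$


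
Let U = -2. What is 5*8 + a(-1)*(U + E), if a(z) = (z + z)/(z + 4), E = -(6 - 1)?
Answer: 134/3 ≈ 44.667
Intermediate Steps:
E = -5 (E = -1*5 = -5)
a(z) = 2*z/(4 + z) (a(z) = (2*z)/(4 + z) = 2*z/(4 + z))
5*8 + a(-1)*(U + E) = 5*8 + (2*(-1)/(4 - 1))*(-2 - 5) = 40 + (2*(-1)/3)*(-7) = 40 + (2*(-1)*(⅓))*(-7) = 40 - ⅔*(-7) = 40 + 14/3 = 134/3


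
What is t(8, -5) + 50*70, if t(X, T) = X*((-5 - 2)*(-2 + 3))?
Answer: 3444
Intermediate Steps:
t(X, T) = -7*X (t(X, T) = X*(-7*1) = X*(-7) = -7*X)
t(8, -5) + 50*70 = -7*8 + 50*70 = -56 + 3500 = 3444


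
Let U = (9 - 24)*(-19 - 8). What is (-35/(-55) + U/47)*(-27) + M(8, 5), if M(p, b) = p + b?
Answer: -122447/517 ≈ -236.84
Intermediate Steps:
M(p, b) = b + p
U = 405 (U = -15*(-27) = 405)
(-35/(-55) + U/47)*(-27) + M(8, 5) = (-35/(-55) + 405/47)*(-27) + (5 + 8) = (-35*(-1/55) + 405*(1/47))*(-27) + 13 = (7/11 + 405/47)*(-27) + 13 = (4784/517)*(-27) + 13 = -129168/517 + 13 = -122447/517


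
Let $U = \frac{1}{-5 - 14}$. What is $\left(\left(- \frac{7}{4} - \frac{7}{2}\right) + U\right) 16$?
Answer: $- \frac{1612}{19} \approx -84.842$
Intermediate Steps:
$U = - \frac{1}{19}$ ($U = \frac{1}{-19} = - \frac{1}{19} \approx -0.052632$)
$\left(\left(- \frac{7}{4} - \frac{7}{2}\right) + U\right) 16 = \left(\left(- \frac{7}{4} - \frac{7}{2}\right) - \frac{1}{19}\right) 16 = \left(- \frac{21}{4} - \frac{1}{19}\right) 16 = \left(- \frac{403}{76}\right) 16 = - \frac{1612}{19}$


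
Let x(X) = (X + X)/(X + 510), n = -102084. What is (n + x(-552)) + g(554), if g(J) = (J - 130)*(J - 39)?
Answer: 814116/7 ≈ 1.1630e+5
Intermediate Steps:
x(X) = 2*X/(510 + X) (x(X) = (2*X)/(510 + X) = 2*X/(510 + X))
g(J) = (-130 + J)*(-39 + J)
(n + x(-552)) + g(554) = (-102084 + 2*(-552)/(510 - 552)) + (5070 + 554² - 169*554) = (-102084 + 2*(-552)/(-42)) + (5070 + 306916 - 93626) = (-102084 + 2*(-552)*(-1/42)) + 218360 = (-102084 + 184/7) + 218360 = -714404/7 + 218360 = 814116/7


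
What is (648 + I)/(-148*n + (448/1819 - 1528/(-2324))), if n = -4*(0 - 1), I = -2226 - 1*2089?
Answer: 3875428613/624693542 ≈ 6.2037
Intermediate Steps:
I = -4315 (I = -2226 - 2089 = -4315)
n = 4 (n = -4*(-1) = 4)
(648 + I)/(-148*n + (448/1819 - 1528/(-2324))) = (648 - 4315)/(-148*4 + (448/1819 - 1528/(-2324))) = -3667/(-592 + (448*(1/1819) - 1528*(-1/2324))) = -3667/(-592 + (448/1819 + 382/581)) = -3667/(-592 + 955146/1056839) = -3667/(-624693542/1056839) = -3667*(-1056839/624693542) = 3875428613/624693542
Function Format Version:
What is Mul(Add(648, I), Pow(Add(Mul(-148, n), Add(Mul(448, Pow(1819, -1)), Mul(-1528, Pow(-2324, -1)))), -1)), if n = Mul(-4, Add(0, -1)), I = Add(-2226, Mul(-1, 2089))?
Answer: Rational(3875428613, 624693542) ≈ 6.2037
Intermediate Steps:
I = -4315 (I = Add(-2226, -2089) = -4315)
n = 4 (n = Mul(-4, -1) = 4)
Mul(Add(648, I), Pow(Add(Mul(-148, n), Add(Mul(448, Pow(1819, -1)), Mul(-1528, Pow(-2324, -1)))), -1)) = Mul(Add(648, -4315), Pow(Add(Mul(-148, 4), Add(Mul(448, Pow(1819, -1)), Mul(-1528, Pow(-2324, -1)))), -1)) = Mul(-3667, Pow(Add(-592, Add(Mul(448, Rational(1, 1819)), Mul(-1528, Rational(-1, 2324)))), -1)) = Mul(-3667, Pow(Add(-592, Add(Rational(448, 1819), Rational(382, 581))), -1)) = Mul(-3667, Pow(Add(-592, Rational(955146, 1056839)), -1)) = Mul(-3667, Pow(Rational(-624693542, 1056839), -1)) = Mul(-3667, Rational(-1056839, 624693542)) = Rational(3875428613, 624693542)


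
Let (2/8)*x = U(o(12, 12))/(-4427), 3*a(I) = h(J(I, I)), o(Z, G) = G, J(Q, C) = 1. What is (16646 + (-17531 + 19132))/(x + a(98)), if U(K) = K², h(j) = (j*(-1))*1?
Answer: -242338407/6155 ≈ -39373.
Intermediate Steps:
h(j) = -j (h(j) = -j*1 = -j)
a(I) = -⅓ (a(I) = (-1*1)/3 = (⅓)*(-1) = -⅓)
x = -576/4427 (x = 4*(12²/(-4427)) = 4*(144*(-1/4427)) = 4*(-144/4427) = -576/4427 ≈ -0.13011)
(16646 + (-17531 + 19132))/(x + a(98)) = (16646 + (-17531 + 19132))/(-576/4427 - ⅓) = (16646 + 1601)/(-6155/13281) = 18247*(-13281/6155) = -242338407/6155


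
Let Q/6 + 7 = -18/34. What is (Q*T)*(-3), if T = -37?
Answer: -85248/17 ≈ -5014.6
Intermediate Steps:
Q = -768/17 (Q = -42 + 6*(-18/34) = -42 + 6*(-18*1/34) = -42 + 6*(-9/17) = -42 - 54/17 = -768/17 ≈ -45.176)
(Q*T)*(-3) = -768/17*(-37)*(-3) = (28416/17)*(-3) = -85248/17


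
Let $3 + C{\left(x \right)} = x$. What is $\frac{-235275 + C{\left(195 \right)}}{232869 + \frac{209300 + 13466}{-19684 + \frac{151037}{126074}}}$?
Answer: $- \frac{583356014700057}{577833911771467} \approx -1.0096$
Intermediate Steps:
$C{\left(x \right)} = -3 + x$
$\frac{-235275 + C{\left(195 \right)}}{232869 + \frac{209300 + 13466}{-19684 + \frac{151037}{126074}}} = \frac{-235275 + \left(-3 + 195\right)}{232869 + \frac{209300 + 13466}{-19684 + \frac{151037}{126074}}} = \frac{-235275 + 192}{232869 + \frac{222766}{-19684 + 151037 \cdot \frac{1}{126074}}} = - \frac{235083}{232869 + \frac{222766}{-19684 + \frac{151037}{126074}}} = - \frac{235083}{232869 + \frac{222766}{- \frac{2481489579}{126074}}} = - \frac{235083}{232869 + 222766 \left(- \frac{126074}{2481489579}\right)} = - \frac{235083}{232869 - \frac{28085000684}{2481489579}} = - \frac{235083}{\frac{577833911771467}{2481489579}} = \left(-235083\right) \frac{2481489579}{577833911771467} = - \frac{583356014700057}{577833911771467}$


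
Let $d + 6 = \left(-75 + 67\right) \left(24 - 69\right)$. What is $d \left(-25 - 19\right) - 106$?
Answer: $-15682$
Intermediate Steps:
$d = 354$ ($d = -6 + \left(-75 + 67\right) \left(24 - 69\right) = -6 - -360 = -6 + 360 = 354$)
$d \left(-25 - 19\right) - 106 = 354 \left(-25 - 19\right) - 106 = 354 \left(-44\right) - 106 = -15576 - 106 = -15682$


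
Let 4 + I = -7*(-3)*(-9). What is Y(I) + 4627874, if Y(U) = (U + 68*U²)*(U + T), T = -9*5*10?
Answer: -1623923303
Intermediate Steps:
I = -193 (I = -4 - 7*(-3)*(-9) = -4 + 21*(-9) = -4 - 189 = -193)
T = -450 (T = -45*10 = -450)
Y(U) = (-450 + U)*(U + 68*U²) (Y(U) = (U + 68*U²)*(U - 450) = (U + 68*U²)*(-450 + U) = (-450 + U)*(U + 68*U²))
Y(I) + 4627874 = -193*(-450 - 30599*(-193) + 68*(-193)²) + 4627874 = -193*(-450 + 5905607 + 68*37249) + 4627874 = -193*(-450 + 5905607 + 2532932) + 4627874 = -193*8438089 + 4627874 = -1628551177 + 4627874 = -1623923303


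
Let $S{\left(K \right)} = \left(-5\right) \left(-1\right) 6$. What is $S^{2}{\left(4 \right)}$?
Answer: $900$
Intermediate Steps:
$S{\left(K \right)} = 30$ ($S{\left(K \right)} = 5 \cdot 6 = 30$)
$S^{2}{\left(4 \right)} = 30^{2} = 900$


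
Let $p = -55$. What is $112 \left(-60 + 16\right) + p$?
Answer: $-4983$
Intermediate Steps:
$112 \left(-60 + 16\right) + p = 112 \left(-60 + 16\right) - 55 = 112 \left(-44\right) - 55 = -4928 - 55 = -4983$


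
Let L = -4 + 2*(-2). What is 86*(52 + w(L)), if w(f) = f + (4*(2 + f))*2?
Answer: -344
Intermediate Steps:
L = -8 (L = -4 - 4 = -8)
w(f) = 16 + 9*f (w(f) = f + (8 + 4*f)*2 = f + (16 + 8*f) = 16 + 9*f)
86*(52 + w(L)) = 86*(52 + (16 + 9*(-8))) = 86*(52 + (16 - 72)) = 86*(52 - 56) = 86*(-4) = -344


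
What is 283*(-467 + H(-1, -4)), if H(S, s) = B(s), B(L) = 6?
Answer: -130463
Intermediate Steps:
H(S, s) = 6
283*(-467 + H(-1, -4)) = 283*(-467 + 6) = 283*(-461) = -130463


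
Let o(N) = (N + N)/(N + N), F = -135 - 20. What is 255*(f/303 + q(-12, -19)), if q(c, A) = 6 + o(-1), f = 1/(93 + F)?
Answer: 11177585/6262 ≈ 1785.0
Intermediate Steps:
F = -155
f = -1/62 (f = 1/(93 - 155) = 1/(-62) = -1/62 ≈ -0.016129)
o(N) = 1 (o(N) = (2*N)/((2*N)) = (2*N)*(1/(2*N)) = 1)
q(c, A) = 7 (q(c, A) = 6 + 1 = 7)
255*(f/303 + q(-12, -19)) = 255*(-1/62/303 + 7) = 255*(-1/62*1/303 + 7) = 255*(-1/18786 + 7) = 255*(131501/18786) = 11177585/6262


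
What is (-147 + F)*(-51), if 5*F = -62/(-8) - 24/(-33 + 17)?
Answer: 148053/20 ≈ 7402.6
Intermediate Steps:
F = 37/20 (F = (-62/(-8) - 24/(-33 + 17))/5 = (-62*(-1/8) - 24/(-16))/5 = (31/4 - 24*(-1/16))/5 = (31/4 + 3/2)/5 = (1/5)*(37/4) = 37/20 ≈ 1.8500)
(-147 + F)*(-51) = (-147 + 37/20)*(-51) = -2903/20*(-51) = 148053/20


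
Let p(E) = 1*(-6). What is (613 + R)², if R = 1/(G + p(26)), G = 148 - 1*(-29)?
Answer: 10988070976/29241 ≈ 3.7578e+5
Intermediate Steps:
p(E) = -6
G = 177 (G = 148 + 29 = 177)
R = 1/171 (R = 1/(177 - 6) = 1/171 ≈ 0.0058480)
(613 + R)² = (613 + 1/171)² = (104824/171)² = 10988070976/29241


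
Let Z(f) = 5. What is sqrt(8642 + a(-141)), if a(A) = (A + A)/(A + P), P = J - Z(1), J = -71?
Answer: 2*sqrt(101751083)/217 ≈ 92.969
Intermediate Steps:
P = -76 (P = -71 - 1*5 = -71 - 5 = -76)
a(A) = 2*A/(-76 + A) (a(A) = (A + A)/(A - 76) = (2*A)/(-76 + A) = 2*A/(-76 + A))
sqrt(8642 + a(-141)) = sqrt(8642 + 2*(-141)/(-76 - 141)) = sqrt(8642 + 2*(-141)/(-217)) = sqrt(8642 + 2*(-141)*(-1/217)) = sqrt(8642 + 282/217) = sqrt(1875596/217) = 2*sqrt(101751083)/217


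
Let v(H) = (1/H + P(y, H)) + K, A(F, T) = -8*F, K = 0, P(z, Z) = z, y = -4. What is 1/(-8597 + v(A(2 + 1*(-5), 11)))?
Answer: -24/206423 ≈ -0.00011627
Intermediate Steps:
v(H) = -4 + 1/H (v(H) = (1/H - 4) + 0 = (-4 + 1/H) + 0 = -4 + 1/H)
1/(-8597 + v(A(2 + 1*(-5), 11))) = 1/(-8597 + (-4 + 1/(-8*(2 + 1*(-5))))) = 1/(-8597 + (-4 + 1/(-8*(2 - 5)))) = 1/(-8597 + (-4 + 1/(-8*(-3)))) = 1/(-8597 + (-4 + 1/24)) = 1/(-8597 - 95/24) = 1/(-206423/24) = -24/206423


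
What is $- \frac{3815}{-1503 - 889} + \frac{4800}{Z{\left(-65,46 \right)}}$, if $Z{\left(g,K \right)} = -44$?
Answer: $- \frac{2828435}{26312} \approx -107.5$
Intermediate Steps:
$- \frac{3815}{-1503 - 889} + \frac{4800}{Z{\left(-65,46 \right)}} = - \frac{3815}{-1503 - 889} + \frac{4800}{-44} = - \frac{3815}{-1503 - 889} + 4800 \left(- \frac{1}{44}\right) = - \frac{3815}{-2392} - \frac{1200}{11} = \left(-3815\right) \left(- \frac{1}{2392}\right) - \frac{1200}{11} = \frac{3815}{2392} - \frac{1200}{11} = - \frac{2828435}{26312}$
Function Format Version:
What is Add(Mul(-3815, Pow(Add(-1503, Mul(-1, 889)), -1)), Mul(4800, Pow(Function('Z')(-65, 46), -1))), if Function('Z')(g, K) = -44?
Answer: Rational(-2828435, 26312) ≈ -107.50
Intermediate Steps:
Add(Mul(-3815, Pow(Add(-1503, Mul(-1, 889)), -1)), Mul(4800, Pow(Function('Z')(-65, 46), -1))) = Add(Mul(-3815, Pow(Add(-1503, Mul(-1, 889)), -1)), Mul(4800, Pow(-44, -1))) = Add(Mul(-3815, Pow(Add(-1503, -889), -1)), Mul(4800, Rational(-1, 44))) = Add(Mul(-3815, Pow(-2392, -1)), Rational(-1200, 11)) = Add(Mul(-3815, Rational(-1, 2392)), Rational(-1200, 11)) = Add(Rational(3815, 2392), Rational(-1200, 11)) = Rational(-2828435, 26312)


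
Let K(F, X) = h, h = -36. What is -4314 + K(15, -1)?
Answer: -4350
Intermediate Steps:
K(F, X) = -36
-4314 + K(15, -1) = -4314 - 36 = -4350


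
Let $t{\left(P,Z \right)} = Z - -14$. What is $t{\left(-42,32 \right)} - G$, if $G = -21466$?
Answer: $21512$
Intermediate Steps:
$t{\left(P,Z \right)} = 14 + Z$ ($t{\left(P,Z \right)} = Z + 14 = 14 + Z$)
$t{\left(-42,32 \right)} - G = \left(14 + 32\right) - -21466 = 46 + 21466 = 21512$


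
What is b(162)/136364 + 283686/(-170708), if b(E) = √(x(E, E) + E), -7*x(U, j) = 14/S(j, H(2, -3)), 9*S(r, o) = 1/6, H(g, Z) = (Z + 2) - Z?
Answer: -141843/85354 + 3*√6/136364 ≈ -1.6618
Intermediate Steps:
H(g, Z) = 2 (H(g, Z) = (2 + Z) - Z = 2)
S(r, o) = 1/54 (S(r, o) = (⅑)/6 = (⅑)*(⅙) = 1/54)
x(U, j) = -108 (x(U, j) = -2/1/54 = -2*54 = -⅐*756 = -108)
b(E) = √(-108 + E)
b(162)/136364 + 283686/(-170708) = √(-108 + 162)/136364 + 283686/(-170708) = √54*(1/136364) + 283686*(-1/170708) = (3*√6)*(1/136364) - 141843/85354 = 3*√6/136364 - 141843/85354 = -141843/85354 + 3*√6/136364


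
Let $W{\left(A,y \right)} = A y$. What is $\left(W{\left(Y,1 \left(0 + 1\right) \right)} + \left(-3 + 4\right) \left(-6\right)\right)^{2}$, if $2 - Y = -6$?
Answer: $4$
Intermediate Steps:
$Y = 8$ ($Y = 2 - -6 = 2 + 6 = 8$)
$\left(W{\left(Y,1 \left(0 + 1\right) \right)} + \left(-3 + 4\right) \left(-6\right)\right)^{2} = \left(8 \cdot 1 \left(0 + 1\right) + \left(-3 + 4\right) \left(-6\right)\right)^{2} = \left(8 \cdot 1 \cdot 1 + 1 \left(-6\right)\right)^{2} = \left(8 \cdot 1 - 6\right)^{2} = \left(8 - 6\right)^{2} = 2^{2} = 4$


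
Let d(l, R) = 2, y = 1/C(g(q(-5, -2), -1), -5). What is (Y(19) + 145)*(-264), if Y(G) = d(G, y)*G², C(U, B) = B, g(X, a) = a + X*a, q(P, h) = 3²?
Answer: -228888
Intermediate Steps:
q(P, h) = 9
y = -⅕ (y = 1/(-5) = -⅕ ≈ -0.20000)
Y(G) = 2*G²
(Y(19) + 145)*(-264) = (2*19² + 145)*(-264) = (2*361 + 145)*(-264) = (722 + 145)*(-264) = 867*(-264) = -228888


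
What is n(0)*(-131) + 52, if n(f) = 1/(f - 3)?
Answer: 287/3 ≈ 95.667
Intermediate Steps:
n(f) = 1/(-3 + f)
n(0)*(-131) + 52 = -131/(-3 + 0) + 52 = -131/(-3) + 52 = -1/3*(-131) + 52 = 131/3 + 52 = 287/3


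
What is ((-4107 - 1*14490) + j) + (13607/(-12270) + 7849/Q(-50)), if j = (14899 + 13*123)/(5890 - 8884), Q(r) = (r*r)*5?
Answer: -142376366910473/7653412500 ≈ -18603.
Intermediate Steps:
Q(r) = 5*r² (Q(r) = r²*5 = 5*r²)
j = -8249/1497 (j = (14899 + 1599)/(-2994) = 16498*(-1/2994) = -8249/1497 ≈ -5.5104)
((-4107 - 1*14490) + j) + (13607/(-12270) + 7849/Q(-50)) = ((-4107 - 1*14490) - 8249/1497) + (13607/(-12270) + 7849/((5*(-50)²))) = ((-4107 - 14490) - 8249/1497) + (13607*(-1/12270) + 7849/((5*2500))) = (-18597 - 8249/1497) + (-13607/12270 + 7849/12500) = -27847958/1497 + (-13607/12270 + 7849*(1/12500)) = -27847958/1497 + (-13607/12270 + 7849/12500) = -27847958/1497 - 7378027/15337500 = -142376366910473/7653412500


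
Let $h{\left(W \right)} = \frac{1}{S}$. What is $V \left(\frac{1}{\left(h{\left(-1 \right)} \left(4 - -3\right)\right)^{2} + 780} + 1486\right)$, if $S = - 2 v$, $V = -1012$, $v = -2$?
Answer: $- \frac{1712866120}{1139} \approx -1.5038 \cdot 10^{6}$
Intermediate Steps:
$S = 4$ ($S = \left(-2\right) \left(-2\right) = 4$)
$h{\left(W \right)} = \frac{1}{4}$
$V \left(\frac{1}{\left(h{\left(-1 \right)} \left(4 - -3\right)\right)^{2} + 780} + 1486\right) = - 1012 \left(\frac{1}{\left(\frac{4 - -3}{4}\right)^{2} + 780} + 1486\right) = - 1012 \left(\frac{1}{\left(\frac{4 + 3}{4}\right)^{2} + 780} + 1486\right) = - 1012 \left(\frac{1}{\left(\frac{1}{4} \cdot 7\right)^{2} + 780} + 1486\right) = - 1012 \left(\frac{1}{\left(\frac{7}{4}\right)^{2} + 780} + 1486\right) = - 1012 \left(\frac{1}{\frac{49}{16} + 780} + 1486\right) = - 1012 \left(\frac{1}{\frac{12529}{16}} + 1486\right) = - 1012 \left(\frac{16}{12529} + 1486\right) = \left(-1012\right) \frac{18618110}{12529} = - \frac{1712866120}{1139}$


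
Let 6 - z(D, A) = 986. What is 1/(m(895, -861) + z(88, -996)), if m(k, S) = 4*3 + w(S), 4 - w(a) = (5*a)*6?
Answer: 1/24866 ≈ 4.0216e-5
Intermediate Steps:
z(D, A) = -980 (z(D, A) = 6 - 1*986 = 6 - 986 = -980)
w(a) = 4 - 30*a (w(a) = 4 - 5*a*6 = 4 - 30*a)
m(k, S) = 16 - 30*S (m(k, S) = 4*3 + (4 - 30*S) = 12 + (4 - 30*S) = 16 - 30*S)
1/(m(895, -861) + z(88, -996)) = 1/((16 - 30*(-861)) - 980) = 1/((16 + 25830) - 980) = 1/(25846 - 980) = 1/24866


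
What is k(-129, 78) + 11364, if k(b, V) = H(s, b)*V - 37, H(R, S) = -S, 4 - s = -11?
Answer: 21389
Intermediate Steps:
s = 15 (s = 4 - 1*(-11) = 4 + 11 = 15)
k(b, V) = -37 - V*b (k(b, V) = (-b)*V - 37 = -V*b - 37 = -37 - V*b)
k(-129, 78) + 11364 = (-37 - 1*78*(-129)) + 11364 = (-37 + 10062) + 11364 = 10025 + 11364 = 21389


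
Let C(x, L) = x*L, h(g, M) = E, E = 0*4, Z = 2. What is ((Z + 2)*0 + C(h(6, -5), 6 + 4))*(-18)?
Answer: 0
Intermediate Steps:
E = 0
h(g, M) = 0
C(x, L) = L*x
((Z + 2)*0 + C(h(6, -5), 6 + 4))*(-18) = ((2 + 2)*0 + (6 + 4)*0)*(-18) = (4*0 + 10*0)*(-18) = (0 + 0)*(-18) = 0*(-18) = 0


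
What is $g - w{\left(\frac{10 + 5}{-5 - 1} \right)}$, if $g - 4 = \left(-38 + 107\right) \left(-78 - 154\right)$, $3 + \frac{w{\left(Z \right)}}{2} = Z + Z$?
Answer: $-15988$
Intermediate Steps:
$w{\left(Z \right)} = -6 + 4 Z$ ($w{\left(Z \right)} = -6 + 2 \left(Z + Z\right) = -6 + 2 \cdot 2 Z = -6 + 4 Z$)
$g = -16004$ ($g = 4 + \left(-38 + 107\right) \left(-78 - 154\right) = 4 + 69 \left(-232\right) = 4 - 16008 = -16004$)
$g - w{\left(\frac{10 + 5}{-5 - 1} \right)} = -16004 - \left(-6 + 4 \frac{10 + 5}{-5 - 1}\right) = -16004 - \left(-6 + 4 \frac{15}{-6}\right) = -16004 - \left(-6 + 4 \cdot 15 \left(- \frac{1}{6}\right)\right) = -16004 - \left(-6 + 4 \left(- \frac{5}{2}\right)\right) = -16004 - \left(-6 - 10\right) = -16004 - -16 = -16004 + 16 = -15988$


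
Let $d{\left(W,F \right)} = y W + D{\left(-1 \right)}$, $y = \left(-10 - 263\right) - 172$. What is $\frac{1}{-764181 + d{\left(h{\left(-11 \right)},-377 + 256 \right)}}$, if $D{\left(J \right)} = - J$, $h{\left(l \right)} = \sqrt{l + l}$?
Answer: $\frac{i}{5 \left(- 152836 i + 89 \sqrt{22}\right)} \approx -1.3086 \cdot 10^{-6} + 3.5742 \cdot 10^{-9} i$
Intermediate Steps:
$y = -445$ ($y = -273 - 172 = -445$)
$h{\left(l \right)} = \sqrt{2} \sqrt{l}$ ($h{\left(l \right)} = \sqrt{2 l} = \sqrt{2} \sqrt{l}$)
$d{\left(W,F \right)} = 1 - 445 W$ ($d{\left(W,F \right)} = - 445 W - -1 = - 445 W + 1 = 1 - 445 W$)
$\frac{1}{-764181 + d{\left(h{\left(-11 \right)},-377 + 256 \right)}} = \frac{1}{-764181 + \left(1 - 445 \sqrt{2} \sqrt{-11}\right)} = \frac{1}{-764181 + \left(1 - 445 \sqrt{2} i \sqrt{11}\right)} = \frac{1}{-764181 + \left(1 - 445 i \sqrt{22}\right)} = \frac{1}{-764180 - 445 i \sqrt{22}}$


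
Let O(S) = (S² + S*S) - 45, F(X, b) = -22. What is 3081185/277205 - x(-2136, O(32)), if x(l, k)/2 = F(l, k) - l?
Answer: -233788311/55441 ≈ -4216.9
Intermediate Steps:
O(S) = -45 + 2*S² (O(S) = (S² + S²) - 45 = 2*S² - 45 = -45 + 2*S²)
x(l, k) = -44 - 2*l (x(l, k) = 2*(-22 - l) = -44 - 2*l)
3081185/277205 - x(-2136, O(32)) = 3081185/277205 - (-44 - 2*(-2136)) = 3081185*(1/277205) - (-44 + 4272) = 616237/55441 - 1*4228 = 616237/55441 - 4228 = -233788311/55441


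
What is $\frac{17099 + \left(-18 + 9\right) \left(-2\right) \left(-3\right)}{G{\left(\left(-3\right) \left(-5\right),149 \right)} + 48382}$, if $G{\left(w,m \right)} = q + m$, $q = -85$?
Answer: $\frac{17045}{48446} \approx 0.35184$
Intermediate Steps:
$G{\left(w,m \right)} = -85 + m$
$\frac{17099 + \left(-18 + 9\right) \left(-2\right) \left(-3\right)}{G{\left(\left(-3\right) \left(-5\right),149 \right)} + 48382} = \frac{17099 + \left(-18 + 9\right) \left(-2\right) \left(-3\right)}{\left(-85 + 149\right) + 48382} = \frac{17099 + \left(-9\right) \left(-2\right) \left(-3\right)}{64 + 48382} = \frac{17099 + 18 \left(-3\right)}{48446} = \left(17099 - 54\right) \frac{1}{48446} = 17045 \cdot \frac{1}{48446} = \frac{17045}{48446}$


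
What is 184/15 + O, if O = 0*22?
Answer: 184/15 ≈ 12.267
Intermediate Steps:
O = 0
184/15 + O = 184/15 + 0 = 184/15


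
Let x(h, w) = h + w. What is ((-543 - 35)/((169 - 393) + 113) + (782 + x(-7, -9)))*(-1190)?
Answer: -101868760/111 ≈ -9.1774e+5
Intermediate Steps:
((-543 - 35)/((169 - 393) + 113) + (782 + x(-7, -9)))*(-1190) = ((-543 - 35)/((169 - 393) + 113) + (782 + (-7 - 9)))*(-1190) = (-578/(-224 + 113) + (782 - 16))*(-1190) = (-578/(-111) + 766)*(-1190) = (-578*(-1/111) + 766)*(-1190) = (578/111 + 766)*(-1190) = (85604/111)*(-1190) = -101868760/111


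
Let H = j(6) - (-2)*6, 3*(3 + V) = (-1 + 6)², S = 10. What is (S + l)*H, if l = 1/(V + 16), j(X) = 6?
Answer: 5787/32 ≈ 180.84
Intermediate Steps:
V = 16/3 (V = -3 + (-1 + 6)²/3 = -3 + (⅓)*5² = -3 + (⅓)*25 = -3 + 25/3 = 16/3 ≈ 5.3333)
l = 3/64 (l = 1/(16/3 + 16) = 1/(64/3) = 3/64 ≈ 0.046875)
H = 18 (H = 6 - (-2)*6 = 6 - 1*(-12) = 6 + 12 = 18)
(S + l)*H = (10 + 3/64)*18 = (643/64)*18 = 5787/32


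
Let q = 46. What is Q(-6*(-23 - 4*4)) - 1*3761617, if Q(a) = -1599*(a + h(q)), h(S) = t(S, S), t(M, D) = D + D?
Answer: -4282891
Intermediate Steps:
t(M, D) = 2*D
h(S) = 2*S
Q(a) = -147108 - 1599*a (Q(a) = -1599*(a + 2*46) = -1599*(a + 92) = -1599*(92 + a) = -147108 - 1599*a)
Q(-6*(-23 - 4*4)) - 1*3761617 = (-147108 - (-9594)*(-23 - 4*4)) - 1*3761617 = (-147108 - (-9594)*(-23 - 16)) - 3761617 = (-147108 - (-9594)*(-39)) - 3761617 = (-147108 - 1599*234) - 3761617 = (-147108 - 374166) - 3761617 = -521274 - 3761617 = -4282891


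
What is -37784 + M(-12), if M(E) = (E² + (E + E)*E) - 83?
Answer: -37435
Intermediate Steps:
M(E) = -83 + 3*E² (M(E) = (E² + (2*E)*E) - 83 = (E² + 2*E²) - 83 = 3*E² - 83 = -83 + 3*E²)
-37784 + M(-12) = -37784 + (-83 + 3*(-12)²) = -37784 + (-83 + 3*144) = -37784 + (-83 + 432) = -37784 + 349 = -37435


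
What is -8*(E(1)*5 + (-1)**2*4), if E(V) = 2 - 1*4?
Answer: 48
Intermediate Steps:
E(V) = -2 (E(V) = 2 - 4 = -2)
-8*(E(1)*5 + (-1)**2*4) = -8*(-2*5 + (-1)**2*4) = -8*(-10 + 1*4) = -8*(-10 + 4) = -8*(-6) = 48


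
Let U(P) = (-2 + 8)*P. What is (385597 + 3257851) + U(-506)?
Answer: 3640412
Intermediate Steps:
U(P) = 6*P
(385597 + 3257851) + U(-506) = (385597 + 3257851) + 6*(-506) = 3643448 - 3036 = 3640412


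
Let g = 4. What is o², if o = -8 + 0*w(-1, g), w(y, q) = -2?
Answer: 64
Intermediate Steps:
o = -8 (o = -8 + 0*(-2) = -8 + 0 = -8)
o² = (-8)² = 64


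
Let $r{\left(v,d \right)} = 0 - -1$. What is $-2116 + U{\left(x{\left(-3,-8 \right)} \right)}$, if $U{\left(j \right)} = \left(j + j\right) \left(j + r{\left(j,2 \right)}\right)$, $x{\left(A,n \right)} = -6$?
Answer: $-2056$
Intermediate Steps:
$r{\left(v,d \right)} = 1$ ($r{\left(v,d \right)} = 0 + 1 = 1$)
$U{\left(j \right)} = 2 j \left(1 + j\right)$ ($U{\left(j \right)} = \left(j + j\right) \left(j + 1\right) = 2 j \left(1 + j\right)$)
$-2116 + U{\left(x{\left(-3,-8 \right)} \right)} = -2116 + 2 \left(-6\right) \left(1 - 6\right) = -2116 + 2 \left(-6\right) \left(-5\right) = -2116 + 60 = -2056$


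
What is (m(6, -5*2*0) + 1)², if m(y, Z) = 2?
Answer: 9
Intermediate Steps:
(m(6, -5*2*0) + 1)² = (2 + 1)² = 3² = 9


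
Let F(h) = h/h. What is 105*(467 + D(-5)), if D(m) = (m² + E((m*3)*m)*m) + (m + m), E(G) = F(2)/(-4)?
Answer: 202965/4 ≈ 50741.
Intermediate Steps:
F(h) = 1
E(G) = -¼ (E(G) = 1/(-4) = 1*(-¼) = -¼)
D(m) = m² + 7*m/4 (D(m) = (m² - m/4) + (m + m) = (m² - m/4) + 2*m = m² + 7*m/4)
105*(467 + D(-5)) = 105*(467 + (¼)*(-5)*(7 + 4*(-5))) = 105*(467 + (¼)*(-5)*(7 - 20)) = 105*(467 + (¼)*(-5)*(-13)) = 105*(467 + 65/4) = 105*(1933/4) = 202965/4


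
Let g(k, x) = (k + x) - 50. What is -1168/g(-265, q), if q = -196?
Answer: 16/7 ≈ 2.2857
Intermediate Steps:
g(k, x) = -50 + k + x
-1168/g(-265, q) = -1168/(-50 - 265 - 196) = -1168/(-511) = -1168*(-1/511) = 16/7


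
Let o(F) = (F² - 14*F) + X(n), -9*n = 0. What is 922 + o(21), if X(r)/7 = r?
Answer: 1069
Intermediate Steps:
n = 0 (n = -⅑*0 = 0)
X(r) = 7*r
o(F) = F² - 14*F (o(F) = (F² - 14*F) + 7*0 = (F² - 14*F) + 0 = F² - 14*F)
922 + o(21) = 922 + 21*(-14 + 21) = 922 + 21*7 = 922 + 147 = 1069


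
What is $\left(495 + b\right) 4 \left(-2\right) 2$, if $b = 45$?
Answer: $-8640$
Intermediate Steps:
$\left(495 + b\right) 4 \left(-2\right) 2 = \left(495 + 45\right) 4 \left(-2\right) 2 = 540 \left(\left(-8\right) 2\right) = 540 \left(-16\right) = -8640$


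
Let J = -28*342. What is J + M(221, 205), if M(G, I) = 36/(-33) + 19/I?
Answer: -21596131/2255 ≈ -9577.0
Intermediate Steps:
M(G, I) = -12/11 + 19/I (M(G, I) = 36*(-1/33) + 19/I = -12/11 + 19/I)
J = -9576
J + M(221, 205) = -9576 + (-12/11 + 19/205) = -9576 - 2251/2255 = -21596131/2255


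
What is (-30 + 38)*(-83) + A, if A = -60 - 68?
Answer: -792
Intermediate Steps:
A = -128
(-30 + 38)*(-83) + A = (-30 + 38)*(-83) - 128 = 8*(-83) - 128 = -664 - 128 = -792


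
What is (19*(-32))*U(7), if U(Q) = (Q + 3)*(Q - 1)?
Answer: -36480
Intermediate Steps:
U(Q) = (-1 + Q)*(3 + Q) (U(Q) = (3 + Q)*(-1 + Q) = (-1 + Q)*(3 + Q))
(19*(-32))*U(7) = (19*(-32))*(-3 + 7² + 2*7) = -608*(-3 + 49 + 14) = -608*60 = -36480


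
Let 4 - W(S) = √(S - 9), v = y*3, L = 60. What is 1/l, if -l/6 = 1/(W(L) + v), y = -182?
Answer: 271/3 + √51/6 ≈ 91.524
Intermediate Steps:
v = -546 (v = -182*3 = -546)
W(S) = 4 - √(-9 + S) (W(S) = 4 - √(S - 9) = 4 - √(-9 + S))
l = -6/(-542 - √51) (l = -6/((4 - √(-9 + 60)) - 546) = -6/((4 - √51) - 546) = -6/(-542 - √51) ≈ 0.010926)
1/l = 1/(3252/293713 - 6*√51/293713)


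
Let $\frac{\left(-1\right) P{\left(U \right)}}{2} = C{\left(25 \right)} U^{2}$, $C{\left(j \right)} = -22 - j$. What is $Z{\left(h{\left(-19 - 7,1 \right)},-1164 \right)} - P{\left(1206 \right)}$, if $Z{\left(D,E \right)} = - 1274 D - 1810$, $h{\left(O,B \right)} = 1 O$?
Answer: $-136685670$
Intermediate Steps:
$h{\left(O,B \right)} = O$
$Z{\left(D,E \right)} = -1810 - 1274 D$
$P{\left(U \right)} = 94 U^{2}$ ($P{\left(U \right)} = - 2 \left(-22 - 25\right) U^{2} = - 2 \left(- 47 U^{2}\right) = 94 U^{2}$)
$Z{\left(h{\left(-19 - 7,1 \right)},-1164 \right)} - P{\left(1206 \right)} = \left(-1810 - 1274 \left(-19 - 7\right)\right) - 94 \cdot 1206^{2} = \left(-1810 - 1274 \left(-19 - 7\right)\right) - 94 \cdot 1454436 = \left(-1810 - -33124\right) - 136716984 = \left(-1810 + 33124\right) - 136716984 = 31314 - 136716984 = -136685670$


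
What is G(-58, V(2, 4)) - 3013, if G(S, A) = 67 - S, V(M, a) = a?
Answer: -2888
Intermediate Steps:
G(-58, V(2, 4)) - 3013 = (67 - 1*(-58)) - 3013 = (67 + 58) - 3013 = 125 - 3013 = -2888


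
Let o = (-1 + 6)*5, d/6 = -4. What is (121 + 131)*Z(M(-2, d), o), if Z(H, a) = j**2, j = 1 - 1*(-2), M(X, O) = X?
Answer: 2268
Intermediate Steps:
d = -24 (d = 6*(-4) = -24)
j = 3 (j = 1 + 2 = 3)
o = 25 (o = 5*5 = 25)
Z(H, a) = 9 (Z(H, a) = 3**2 = 9)
(121 + 131)*Z(M(-2, d), o) = (121 + 131)*9 = 252*9 = 2268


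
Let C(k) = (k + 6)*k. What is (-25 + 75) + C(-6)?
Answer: 50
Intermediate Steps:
C(k) = k*(6 + k) (C(k) = (6 + k)*k = k*(6 + k))
(-25 + 75) + C(-6) = (-25 + 75) - 6*(6 - 6) = 50 - 6*0 = 50 + 0 = 50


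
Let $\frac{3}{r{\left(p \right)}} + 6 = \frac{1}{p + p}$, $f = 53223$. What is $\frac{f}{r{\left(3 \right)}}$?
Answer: $- \frac{620935}{6} \approx -1.0349 \cdot 10^{5}$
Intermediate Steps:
$r{\left(p \right)} = \frac{3}{-6 + \frac{1}{2 p}}$ ($r{\left(p \right)} = \frac{3}{-6 + \frac{1}{p + p}} = \frac{3}{-6 + \frac{1}{2 p}}$)
$\frac{f}{r{\left(3 \right)}} = \frac{53223}{\left(-6\right) 3 \frac{1}{-1 + 12 \cdot 3}} = \frac{53223}{\left(-6\right) 3 \frac{1}{-1 + 36}} = \frac{53223}{\left(-6\right) 3 \cdot \frac{1}{35}} = \frac{53223}{- \frac{18}{35}} = 53223 \left(- \frac{35}{18}\right) = - \frac{620935}{6}$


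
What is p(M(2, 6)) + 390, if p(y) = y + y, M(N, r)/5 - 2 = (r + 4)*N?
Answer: 610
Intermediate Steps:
M(N, r) = 10 + 5*N*(4 + r) (M(N, r) = 10 + 5*((r + 4)*N) = 10 + 5*((4 + r)*N) = 10 + 5*(N*(4 + r)) = 10 + 5*N*(4 + r))
p(y) = 2*y
p(M(2, 6)) + 390 = 2*(10 + 20*2 + 5*2*6) + 390 = 2*(10 + 40 + 60) + 390 = 2*110 + 390 = 220 + 390 = 610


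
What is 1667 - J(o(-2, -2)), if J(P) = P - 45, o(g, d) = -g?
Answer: 1710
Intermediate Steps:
J(P) = -45 + P
1667 - J(o(-2, -2)) = 1667 - (-45 - 1*(-2)) = 1667 - (-45 + 2) = 1667 - 1*(-43) = 1667 + 43 = 1710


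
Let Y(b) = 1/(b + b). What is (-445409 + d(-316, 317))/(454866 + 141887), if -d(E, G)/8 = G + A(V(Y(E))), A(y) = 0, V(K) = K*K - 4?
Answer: -447945/596753 ≈ -0.75064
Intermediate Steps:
Y(b) = 1/(2*b)
V(K) = -4 + K² (V(K) = K² - 4 = -4 + K²)
d(E, G) = -8*G (d(E, G) = -8*(G + 0) = -8*G)
(-445409 + d(-316, 317))/(454866 + 141887) = (-445409 - 8*317)/(454866 + 141887) = (-445409 - 2536)/596753 = -447945*1/596753 = -447945/596753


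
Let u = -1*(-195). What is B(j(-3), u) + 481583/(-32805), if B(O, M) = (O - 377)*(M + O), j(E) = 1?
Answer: -2418078863/32805 ≈ -73711.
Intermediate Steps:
u = 195
B(O, M) = (-377 + O)*(M + O)
B(j(-3), u) + 481583/(-32805) = (1**2 - 377*195 - 377*1 + 195*1) + 481583/(-32805) = (1 - 73515 - 377 + 195) + 481583*(-1/32805) = -73696 - 481583/32805 = -2418078863/32805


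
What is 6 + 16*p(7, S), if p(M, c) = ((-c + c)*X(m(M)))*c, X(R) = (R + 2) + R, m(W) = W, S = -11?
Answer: 6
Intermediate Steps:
X(R) = 2 + 2*R (X(R) = (2 + R) + R = 2 + 2*R)
p(M, c) = 0 (p(M, c) = ((-c + c)*(2 + 2*M))*c = (0*(2 + 2*M))*c = 0*c = 0)
6 + 16*p(7, S) = 6 + 16*0 = 6 + 0 = 6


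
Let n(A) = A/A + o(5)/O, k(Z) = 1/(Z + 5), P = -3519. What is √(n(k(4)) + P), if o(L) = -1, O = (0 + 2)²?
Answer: I*√14073/2 ≈ 59.315*I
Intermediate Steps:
O = 4 (O = 2² = 4)
k(Z) = 1/(5 + Z)
n(A) = ¾ (n(A) = A/A - 1/4 = 1 - 1*¼ = 1 - ¼ = ¾)
√(n(k(4)) + P) = √(¾ - 3519) = √(-14073/4) = I*√14073/2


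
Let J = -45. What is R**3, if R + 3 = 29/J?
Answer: -4410944/91125 ≈ -48.405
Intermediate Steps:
R = -164/45 (R = -3 + 29/(-45) = -3 + 29*(-1/45) = -3 - 29/45 = -164/45 ≈ -3.6444)
R**3 = (-164/45)**3 = -4410944/91125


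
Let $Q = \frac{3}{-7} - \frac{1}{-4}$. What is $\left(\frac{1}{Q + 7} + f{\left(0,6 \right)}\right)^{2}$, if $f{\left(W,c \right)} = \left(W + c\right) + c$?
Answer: $\frac{5382400}{36481} \approx 147.54$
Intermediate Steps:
$f{\left(W,c \right)} = W + 2 c$
$Q = - \frac{5}{28}$ ($Q = 3 \left(- \frac{1}{7}\right) - - \frac{1}{4} = - \frac{3}{7} + \frac{1}{4} = - \frac{5}{28} \approx -0.17857$)
$\left(\frac{1}{Q + 7} + f{\left(0,6 \right)}\right)^{2} = \left(\frac{1}{- \frac{5}{28} + 7} + \left(0 + 2 \cdot 6\right)\right)^{2} = \left(\frac{1}{\frac{191}{28}} + \left(0 + 12\right)\right)^{2} = \left(\frac{28}{191} + 12\right)^{2} = \left(\frac{2320}{191}\right)^{2} = \frac{5382400}{36481}$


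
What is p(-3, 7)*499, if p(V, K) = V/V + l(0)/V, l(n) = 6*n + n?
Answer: 499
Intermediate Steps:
l(n) = 7*n
p(V, K) = 1 (p(V, K) = V/V + (7*0)/V = 1 + 0/V = 1 + 0 = 1)
p(-3, 7)*499 = 1*499 = 499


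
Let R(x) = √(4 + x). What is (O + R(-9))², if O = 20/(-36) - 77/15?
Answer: 55411/2025 - 512*I*√5/45 ≈ 27.363 - 25.441*I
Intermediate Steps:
O = -256/45 (O = 20*(-1/36) - 77*1/15 = -5/9 - 77/15 = -256/45 ≈ -5.6889)
(O + R(-9))² = (-256/45 + √(4 - 9))² = (-256/45 + √(-5))² = (-256/45 + I*√5)²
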